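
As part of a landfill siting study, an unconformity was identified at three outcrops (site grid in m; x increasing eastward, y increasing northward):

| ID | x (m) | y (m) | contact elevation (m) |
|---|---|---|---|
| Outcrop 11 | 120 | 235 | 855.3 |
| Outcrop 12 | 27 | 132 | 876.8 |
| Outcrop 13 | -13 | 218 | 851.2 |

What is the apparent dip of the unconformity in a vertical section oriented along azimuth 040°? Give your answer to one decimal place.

9.3°

Let the plane be z = a·x + b·y + c.
Outcrop 12−Outcrop 11: −93a − 103b = 21.5;  Outcrop 13−Outcrop 11: −133a − 17b = −4.1.
Solving gives a = 0.06501, b = −0.26744.
Unit vector along 040° is (sin 40°, cos 40°) = (0.6428, 0.7660).
Slope in that direction = a·(0.6428) + b·(0.7660) = −0.16308.
Apparent dip = arctan|0.16308| = 9.3° (true dip is 15.4°, so apparent ≤ true as expected).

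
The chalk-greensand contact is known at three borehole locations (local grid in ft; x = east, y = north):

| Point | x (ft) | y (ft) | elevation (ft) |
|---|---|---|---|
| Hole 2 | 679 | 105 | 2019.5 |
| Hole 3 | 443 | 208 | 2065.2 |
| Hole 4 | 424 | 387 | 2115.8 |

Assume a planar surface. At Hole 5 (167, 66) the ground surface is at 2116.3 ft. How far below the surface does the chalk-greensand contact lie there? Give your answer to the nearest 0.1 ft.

69.8 ft

Two edge vectors: Hole 2→Hole 3 = (-236, 103, 45.7), Hole 2→Hole 4 = (-255, 282, 96.3).
Normal n = (Hole 2→Hole 3) × (Hole 2→Hole 4) = (-2968.5, 11073.3, -40287).
So ∂z/∂x = −n_x/n_z = −0.07368 and ∂z/∂y = −n_y/n_z = 0.27486.
Intercept c from Hole 2: 2019.5 + 50.03 − 28.86 = 2040.67.
At (167, 66): z_contact = −12.31 + 18.14 + 2040.67 = 2046.51 ft.
Depth below ground = 2116.3 − 2046.51 = 69.8 ft.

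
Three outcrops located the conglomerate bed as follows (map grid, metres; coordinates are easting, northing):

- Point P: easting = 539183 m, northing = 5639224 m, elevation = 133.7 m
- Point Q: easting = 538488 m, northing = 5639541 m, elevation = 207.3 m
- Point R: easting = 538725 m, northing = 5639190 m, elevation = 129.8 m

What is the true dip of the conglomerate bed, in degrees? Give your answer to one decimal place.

12.2°

Two edge vectors: Point P→Point Q = (-695, 317, 73.6), Point P→Point R = (-458, -34, -3.9).
Normal n = (Point P→Point Q) × (Point P→Point R) = (1266.1, -36419.3, 168816).
So ∂z/∂easting = −n_x/n_z = −0.00750 and ∂z/∂northing = −n_y/n_z = 0.21573.
Gradient magnitude |∇z| = √(a² + b²) = √(0.00006 + 0.04654) = 0.21586.
True dip = arctan(0.21586) = 12.2°, dipping toward S (azimuth ≈ 178°).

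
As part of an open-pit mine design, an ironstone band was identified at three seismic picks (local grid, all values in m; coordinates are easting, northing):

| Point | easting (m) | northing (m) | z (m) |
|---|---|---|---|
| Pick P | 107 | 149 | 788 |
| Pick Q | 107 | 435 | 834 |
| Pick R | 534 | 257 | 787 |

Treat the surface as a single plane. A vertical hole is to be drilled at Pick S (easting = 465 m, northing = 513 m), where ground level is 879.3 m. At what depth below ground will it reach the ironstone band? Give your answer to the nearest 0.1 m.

Two edge vectors: Pick P→Pick Q = (0, 286, 46), Pick P→Pick R = (427, 108, -1).
Normal n = (Pick P→Pick Q) × (Pick P→Pick R) = (-5254, 19642, -122122).
So ∂z/∂easting = −n_x/n_z = −0.04302 and ∂z/∂northing = −n_y/n_z = 0.16084.
Intercept c from Pick P: 788 + 4.60 − 23.97 = 768.64.
At (465, 513): z_contact = −20.01 + 82.51 + 768.64 = 831.14 m.
Depth below ground = 879.3 − 831.14 = 48.2 m.

48.2 m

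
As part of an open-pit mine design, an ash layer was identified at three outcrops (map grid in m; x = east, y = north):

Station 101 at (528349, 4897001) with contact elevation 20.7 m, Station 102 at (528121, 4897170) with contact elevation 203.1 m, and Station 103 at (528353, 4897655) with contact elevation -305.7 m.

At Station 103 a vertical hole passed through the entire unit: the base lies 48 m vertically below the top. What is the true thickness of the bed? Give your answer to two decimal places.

Two edge vectors: Station 101→Station 102 = (-228, 169, 182.4), Station 101→Station 103 = (4, 654, -326.4).
Normal n = (Station 101→Station 102) × (Station 101→Station 103) = (-174451.2, -73689.6, -149788).
So ∂z/∂x = −n_x/n_z = −1.16465 and ∂z/∂y = −n_y/n_z = −0.49196.
|∇z| = √(a²+b²) = 1.26430, so dip δ = arctan(1.26430) = 51.66°.
True thickness = vertical thickness × cos δ = 48 × cos 51.66° = 29.78 m.

29.78 m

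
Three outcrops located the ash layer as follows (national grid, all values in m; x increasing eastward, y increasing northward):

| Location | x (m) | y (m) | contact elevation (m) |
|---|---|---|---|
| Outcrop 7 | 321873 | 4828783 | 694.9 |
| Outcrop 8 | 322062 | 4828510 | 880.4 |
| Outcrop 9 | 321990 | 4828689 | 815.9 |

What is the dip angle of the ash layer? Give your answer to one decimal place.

Let the plane be z = a·x + b·y + c.
Outcrop 8−Outcrop 7: 189a − 273b = 185.5;  Outcrop 9−Outcrop 7: 117a − 94b = 121.
Solving gives a = 1.10025, b = 0.08222.
Gradient magnitude |∇z| = √(a² + b²) = √(1.21054 + 0.00676) = 1.10331.
True dip = arctan(1.10331) = 47.8°, dipping toward W (azimuth ≈ 266°).

47.8°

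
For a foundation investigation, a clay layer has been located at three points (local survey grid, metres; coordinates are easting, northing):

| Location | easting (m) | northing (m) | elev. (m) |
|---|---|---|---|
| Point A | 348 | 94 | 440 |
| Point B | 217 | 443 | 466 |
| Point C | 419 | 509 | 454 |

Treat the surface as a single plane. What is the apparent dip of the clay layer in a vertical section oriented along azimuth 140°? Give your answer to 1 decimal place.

Two edge vectors: Point A→Point B = (-131, 349, 26), Point A→Point C = (71, 415, 14).
Normal n = (Point A→Point B) × (Point A→Point C) = (-5904, 3680, -79144).
So ∂z/∂easting = −n_x/n_z = −0.07460 and ∂z/∂northing = −n_y/n_z = 0.04650.
Unit vector along 140° is (sin 140°, cos 140°) = (0.6428, -0.7660).
Slope in that direction = a·(0.6428) + b·(-0.7660) = −0.08357.
Apparent dip = arctan|0.08357| = 4.8° (true dip is 5.0°, so apparent ≤ true as expected).

4.8°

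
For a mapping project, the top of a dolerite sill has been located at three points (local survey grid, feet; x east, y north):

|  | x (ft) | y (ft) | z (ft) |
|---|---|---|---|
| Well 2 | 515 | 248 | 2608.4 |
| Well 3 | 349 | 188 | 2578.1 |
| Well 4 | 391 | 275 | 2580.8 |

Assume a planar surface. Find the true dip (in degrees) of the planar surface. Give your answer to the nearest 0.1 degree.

Let the plane be z = a·x + b·y + c.
Well 3−Well 2: −166a − 60b = −30.3;  Well 4−Well 2: −124a + 27b = −27.6.
Solving gives a = 0.20752, b = −0.06915.
Gradient magnitude |∇z| = √(a² + b²) = √(0.04307 + 0.00478) = 0.21874.
True dip = arctan(0.21874) = 12.3°, dipping toward WNW (azimuth ≈ 288°).

12.3°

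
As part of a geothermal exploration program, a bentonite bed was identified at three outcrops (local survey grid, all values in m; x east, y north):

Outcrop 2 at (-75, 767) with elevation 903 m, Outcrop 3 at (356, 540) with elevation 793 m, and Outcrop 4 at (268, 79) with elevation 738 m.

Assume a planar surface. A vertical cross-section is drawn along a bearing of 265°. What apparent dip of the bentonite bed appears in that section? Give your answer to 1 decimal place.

Let the plane be z = a·x + b·y + c.
Outcrop 3−Outcrop 2: 431a − 227b = −110;  Outcrop 4−Outcrop 2: 343a − 688b = −165.
Solving gives a = −0.17481, b = 0.15268.
Unit vector along 265° is (sin 265°, cos 265°) = (-0.9962, -0.0872).
Slope in that direction = a·(-0.9962) + b·(-0.0872) = 0.16084.
Apparent dip = arctan|0.16084| = 9.1° (true dip is 13.1°, so apparent ≤ true as expected).

9.1°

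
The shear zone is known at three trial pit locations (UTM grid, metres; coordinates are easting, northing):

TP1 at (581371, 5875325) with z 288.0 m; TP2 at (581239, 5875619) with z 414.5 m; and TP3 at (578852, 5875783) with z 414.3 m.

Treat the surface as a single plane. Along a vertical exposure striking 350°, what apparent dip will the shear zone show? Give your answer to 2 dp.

23.36°

Two edge vectors: TP1→TP2 = (-132, 294, 126.5), TP1→TP3 = (-2519, 458, 126.3).
Normal n = (TP1→TP2) × (TP1→TP3) = (-20804.8, -301981.9, 680130).
So ∂z/∂easting = −n_x/n_z = 0.03059 and ∂z/∂northing = −n_y/n_z = 0.44401.
Unit vector along 350° is (sin 350°, cos 350°) = (-0.1736, 0.9848).
Slope in that direction = a·(-0.1736) + b·(0.9848) = 0.43195.
Apparent dip = arctan|0.43195| = 23.36° (true dip is 24.0°, so apparent ≤ true as expected).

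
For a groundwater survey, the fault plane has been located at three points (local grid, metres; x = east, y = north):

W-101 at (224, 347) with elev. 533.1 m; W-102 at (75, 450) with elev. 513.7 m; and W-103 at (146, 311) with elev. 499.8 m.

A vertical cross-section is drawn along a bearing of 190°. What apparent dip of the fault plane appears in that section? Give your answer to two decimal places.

Two edge vectors: W-101→W-102 = (-149, 103, -19.4), W-101→W-103 = (-78, -36, -33.3).
Normal n = (W-101→W-102) × (W-101→W-103) = (-4128.3, -3448.5, 13398).
So ∂z/∂x = −n_x/n_z = 0.30813 and ∂z/∂y = −n_y/n_z = 0.25739.
Unit vector along 190° is (sin 190°, cos 190°) = (-0.1736, -0.9848).
Slope in that direction = a·(-0.1736) + b·(-0.9848) = −0.30698.
Apparent dip = arctan|0.30698| = 17.07° (true dip is 21.9°, so apparent ≤ true as expected).

17.07°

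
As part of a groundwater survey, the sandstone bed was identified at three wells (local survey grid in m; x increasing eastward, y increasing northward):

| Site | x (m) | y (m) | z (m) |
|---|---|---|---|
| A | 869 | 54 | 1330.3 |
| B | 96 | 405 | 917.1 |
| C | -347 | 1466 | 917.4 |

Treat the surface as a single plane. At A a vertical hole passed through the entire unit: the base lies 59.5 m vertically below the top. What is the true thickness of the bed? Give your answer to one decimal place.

Let the plane be z = a·x + b·y + c.
B−A: −773a + 351b = −413.2;  C−A: −1216a + 1412b = −412.9.
Solving gives a = 0.65975, b = 0.27575.
|∇z| = √(a²+b²) = 0.71506, so dip δ = arctan(0.71506) = 35.57°.
True thickness = vertical thickness × cos δ = 59.5 × cos 35.57° = 48.4 m.

48.4 m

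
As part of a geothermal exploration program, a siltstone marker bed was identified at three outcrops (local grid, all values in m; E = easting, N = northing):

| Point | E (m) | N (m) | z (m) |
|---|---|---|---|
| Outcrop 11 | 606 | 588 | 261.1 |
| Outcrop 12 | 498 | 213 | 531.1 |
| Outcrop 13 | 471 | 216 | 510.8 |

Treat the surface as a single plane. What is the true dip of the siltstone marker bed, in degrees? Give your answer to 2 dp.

48.16°

Let the plane be z = a·E + b·N + c.
Outcrop 12−Outcrop 11: −108a − 375b = 270;  Outcrop 13−Outcrop 11: −135a − 372b = 249.7.
Solving gives a = 0.65102, b = −0.90749.
Gradient magnitude |∇z| = √(a² + b²) = √(0.42383 + 0.82354) = 1.11686.
True dip = arctan(1.11686) = 48.16°, dipping toward NW (azimuth ≈ 324°).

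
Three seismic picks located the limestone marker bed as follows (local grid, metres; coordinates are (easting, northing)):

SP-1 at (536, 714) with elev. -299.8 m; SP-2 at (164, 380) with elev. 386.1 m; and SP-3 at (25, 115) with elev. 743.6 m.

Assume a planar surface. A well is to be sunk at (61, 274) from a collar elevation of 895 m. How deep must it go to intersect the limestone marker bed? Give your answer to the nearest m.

309 m

Two edge vectors: SP-1→SP-2 = (-372, -334, 685.9), SP-1→SP-3 = (-511, -599, 1043.4).
Normal n = (SP-1→SP-2) × (SP-1→SP-3) = (62358.5, 37649.9, 52154).
So ∂z/∂E = −n_x/n_z = −1.19566 and ∂z/∂N = −n_y/n_z = −0.72190.
Intercept c from SP-1: -299.8 + 640.87 + 515.44 = 856.51.
At (61, 274): z_contact = −72.9 − 197.8 + 856.51 = 585.8 m.
Depth below ground = 895 − 585.8 = 309 m.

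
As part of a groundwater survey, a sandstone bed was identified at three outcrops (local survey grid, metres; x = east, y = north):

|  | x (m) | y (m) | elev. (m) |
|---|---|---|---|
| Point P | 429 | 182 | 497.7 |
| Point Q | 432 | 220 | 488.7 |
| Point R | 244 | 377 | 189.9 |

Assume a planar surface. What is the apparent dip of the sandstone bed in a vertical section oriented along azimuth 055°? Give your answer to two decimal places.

41.17°

Two edge vectors: Point P→Point Q = (3, 38, -9), Point P→Point R = (-185, 195, -307.8).
Normal n = (Point P→Point Q) × (Point P→Point R) = (-9941.4, 2588.4, 7615).
So ∂z/∂x = −n_x/n_z = 1.30550 and ∂z/∂y = −n_y/n_z = −0.33991.
Unit vector along 055° is (sin 55°, cos 55°) = (0.8192, 0.5736).
Slope in that direction = a·(0.8192) + b·(0.5736) = 0.87444.
Apparent dip = arctan|0.87444| = 41.17° (true dip is 53.5°, so apparent ≤ true as expected).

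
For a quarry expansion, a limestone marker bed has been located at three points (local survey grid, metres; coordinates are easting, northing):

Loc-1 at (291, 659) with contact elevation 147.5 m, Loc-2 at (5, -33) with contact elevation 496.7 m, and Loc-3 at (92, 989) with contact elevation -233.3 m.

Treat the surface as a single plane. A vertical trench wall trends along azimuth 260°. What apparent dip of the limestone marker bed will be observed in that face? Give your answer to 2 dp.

26.37°

Let the plane be z = a·easting + b·northing + c.
Loc-2−Loc-1: −286a − 692b = 349.2;  Loc-3−Loc-1: −199a + 330b = −380.8.
Solving gives a = 0.63889, b = −0.76867.
Unit vector along 260° is (sin 260°, cos 260°) = (-0.9848, -0.1736).
Slope in that direction = a·(-0.9848) + b·(-0.1736) = −0.49570.
Apparent dip = arctan|0.49570| = 26.37° (true dip is 45.0°, so apparent ≤ true as expected).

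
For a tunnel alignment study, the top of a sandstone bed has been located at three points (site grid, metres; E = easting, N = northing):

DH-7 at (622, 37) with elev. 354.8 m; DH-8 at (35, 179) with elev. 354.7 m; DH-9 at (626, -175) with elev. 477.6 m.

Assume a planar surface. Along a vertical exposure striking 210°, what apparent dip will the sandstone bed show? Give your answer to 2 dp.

Let the plane be z = a·E + b·N + c.
DH-8−DH-7: −587a + 142b = −0.1;  DH-9−DH-7: 4a − 212b = 122.8.
Solving gives a = −0.14060, b = −0.58190.
Unit vector along 210° is (sin 210°, cos 210°) = (-0.5000, -0.8660).
Slope in that direction = a·(-0.5000) + b·(-0.8660) = 0.57424.
Apparent dip = arctan|0.57424| = 29.87° (true dip is 30.9°, so apparent ≤ true as expected).

29.87°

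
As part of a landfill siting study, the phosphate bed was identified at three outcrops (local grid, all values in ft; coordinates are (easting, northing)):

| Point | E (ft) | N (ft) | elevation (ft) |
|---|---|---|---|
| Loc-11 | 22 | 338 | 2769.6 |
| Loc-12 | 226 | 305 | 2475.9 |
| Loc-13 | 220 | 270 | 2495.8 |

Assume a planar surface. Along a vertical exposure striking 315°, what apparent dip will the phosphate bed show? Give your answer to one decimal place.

39.8°

Two edge vectors: Loc-11→Loc-12 = (204, -33, -293.7), Loc-11→Loc-13 = (198, -68, -273.8).
Normal n = (Loc-11→Loc-12) × (Loc-11→Loc-13) = (-10936.2, -2297.4, -7338).
So ∂z/∂E = −n_x/n_z = −1.49035 and ∂z/∂N = −n_y/n_z = −0.31308.
Unit vector along 315° is (sin 315°, cos 315°) = (-0.7071, 0.7071).
Slope in that direction = a·(-0.7071) + b·(0.7071) = 0.83245.
Apparent dip = arctan|0.83245| = 39.8° (true dip is 56.7°, so apparent ≤ true as expected).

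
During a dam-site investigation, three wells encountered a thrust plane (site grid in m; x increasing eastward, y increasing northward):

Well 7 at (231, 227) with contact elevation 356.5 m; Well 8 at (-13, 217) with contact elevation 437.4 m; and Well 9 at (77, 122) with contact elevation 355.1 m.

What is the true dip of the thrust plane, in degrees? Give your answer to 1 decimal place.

32.5°

Let the plane be z = a·x + b·y + c.
Well 8−Well 7: −244a − 10b = 80.9;  Well 9−Well 7: −154a − 105b = −1.4.
Solving gives a = −0.35334, b = 0.53157.
Gradient magnitude |∇z| = √(a² + b²) = √(0.12485 + 0.28257) = 0.63829.
True dip = arctan(0.63829) = 32.5°, dipping toward SSE (azimuth ≈ 146°).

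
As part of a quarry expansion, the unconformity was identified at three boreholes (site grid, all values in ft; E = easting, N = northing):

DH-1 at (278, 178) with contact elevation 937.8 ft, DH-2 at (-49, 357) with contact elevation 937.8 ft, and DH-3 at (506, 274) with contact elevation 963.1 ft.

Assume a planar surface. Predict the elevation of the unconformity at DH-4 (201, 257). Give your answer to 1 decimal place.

942.0 ft

Let the plane be z = a·E + b·N + c.
DH-2−DH-1: −327a + 179b = 0;  DH-3−DH-1: 228a + 96b = 25.3.
Solving gives a = 0.06272, b = 0.11458.
Then c = 937.8 − a·278 − b·178 = 899.97.
At (201, 257): z = 12.6 + 29.4 + 899.97 = 942.0 ft.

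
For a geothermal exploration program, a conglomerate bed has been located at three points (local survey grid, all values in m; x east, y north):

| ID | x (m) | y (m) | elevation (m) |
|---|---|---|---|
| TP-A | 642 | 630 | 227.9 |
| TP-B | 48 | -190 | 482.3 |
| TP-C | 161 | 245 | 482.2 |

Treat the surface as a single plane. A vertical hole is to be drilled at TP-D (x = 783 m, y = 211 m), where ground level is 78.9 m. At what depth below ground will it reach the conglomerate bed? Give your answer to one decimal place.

Two edge vectors: TP-A→TP-B = (-594, -820, 254.4), TP-A→TP-C = (-481, -385, 254.3).
Normal n = (TP-A→TP-B) × (TP-A→TP-C) = (-110582, 28687.8, -165730).
So ∂z/∂x = −n_x/n_z = −0.66724 and ∂z/∂y = −n_y/n_z = 0.17310.
Intercept c from TP-A: 227.9 + 428.37 − 109.05 = 547.22.
At (783, 211): z_contact = −522.45 + 36.52 + 547.22 = 61.29 m.
Depth below ground = 78.9 − 61.29 = 17.6 m.

17.6 m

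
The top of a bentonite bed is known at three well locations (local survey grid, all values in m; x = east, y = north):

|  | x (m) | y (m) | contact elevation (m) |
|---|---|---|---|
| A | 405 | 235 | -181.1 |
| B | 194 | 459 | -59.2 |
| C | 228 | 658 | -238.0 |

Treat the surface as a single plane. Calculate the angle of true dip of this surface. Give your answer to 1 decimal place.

55.6°

Two edge vectors: A→B = (-211, 224, 121.9), A→C = (-177, 423, -56.9).
Normal n = (A→B) × (A→C) = (-64309.3, -33582.2, -49605).
So ∂z/∂x = −n_x/n_z = −1.29643 and ∂z/∂y = −n_y/n_z = −0.67699.
Gradient magnitude |∇z| = √(a² + b²) = √(1.68072 + 0.45832) = 1.46255.
True dip = arctan(1.46255) = 55.6°, dipping toward ENE (azimuth ≈ 062°).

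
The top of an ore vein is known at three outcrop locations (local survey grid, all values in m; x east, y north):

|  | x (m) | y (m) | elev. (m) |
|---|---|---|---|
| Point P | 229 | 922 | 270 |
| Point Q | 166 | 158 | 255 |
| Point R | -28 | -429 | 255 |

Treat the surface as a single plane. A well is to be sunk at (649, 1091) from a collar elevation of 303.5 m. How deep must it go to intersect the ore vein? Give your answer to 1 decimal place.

62.3 m

Let the plane be z = a·x + b·y + c.
Point Q−Point P: −63a − 764b = −15;  Point R−Point P: −257a − 1351b = −15.
Solving gives a = −0.079157, b = 0.026161.
Then c = 270 − a·229 − b·922 = 264.01.
At (649, 1091): z_contact = −51.37 + 28.54 + 264.01 = 241.18 m.
Depth below ground = 303.5 − 241.18 = 62.3 m.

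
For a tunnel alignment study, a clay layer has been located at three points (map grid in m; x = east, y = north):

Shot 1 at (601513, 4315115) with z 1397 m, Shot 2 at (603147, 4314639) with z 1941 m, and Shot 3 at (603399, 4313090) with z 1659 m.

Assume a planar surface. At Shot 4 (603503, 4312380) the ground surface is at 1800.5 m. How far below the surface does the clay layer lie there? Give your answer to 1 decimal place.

Let the plane be z = a·x + b·y + c.
Shot 2−Shot 1: 1634a − 476b = 544;  Shot 3−Shot 1: 1886a − 2025b = 262.
Solving gives a = 0.405160436, b = 0.247966708.
Then c = 1397 − a·601513 − b·4315115 = −1312317.13.
At (603503, 4312380): z_contact = 244515.54 + 1069326.67 − 1312317.13 = 1525.08 m.
Depth below ground = 1800.5 − 1525.08 = 275.4 m.

275.4 m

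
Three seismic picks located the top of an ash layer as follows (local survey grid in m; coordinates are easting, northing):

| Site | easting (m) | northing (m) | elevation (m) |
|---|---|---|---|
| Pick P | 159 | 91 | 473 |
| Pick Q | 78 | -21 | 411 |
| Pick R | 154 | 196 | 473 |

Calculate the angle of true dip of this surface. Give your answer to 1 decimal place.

Two edge vectors: Pick P→Pick Q = (-81, -112, -62), Pick P→Pick R = (-5, 105, 0).
Normal n = (Pick P→Pick Q) × (Pick P→Pick R) = (6510, 310, -9065).
So ∂z/∂easting = −n_x/n_z = 0.71815 and ∂z/∂northing = −n_y/n_z = 0.03420.
Gradient magnitude |∇z| = √(a² + b²) = √(0.51573 + 0.00117) = 0.71896.
True dip = arctan(0.71896) = 35.7°, dipping toward W (azimuth ≈ 267°).

35.7°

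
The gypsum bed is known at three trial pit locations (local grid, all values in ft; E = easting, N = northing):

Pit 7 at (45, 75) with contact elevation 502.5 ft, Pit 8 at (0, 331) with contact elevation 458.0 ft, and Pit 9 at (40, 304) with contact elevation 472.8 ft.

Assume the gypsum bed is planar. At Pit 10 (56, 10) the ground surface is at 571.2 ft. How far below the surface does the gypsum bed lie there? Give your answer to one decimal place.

57.5 ft

Two edge vectors: Pit 7→Pit 8 = (-45, 256, -44.5), Pit 7→Pit 9 = (-5, 229, -29.7).
Normal n = (Pit 7→Pit 8) × (Pit 7→Pit 9) = (2587.3, -1114, -9025).
So ∂z/∂E = −n_x/n_z = 0.28668 and ∂z/∂N = −n_y/n_z = −0.12343.
Intercept c from Pit 7: 502.5 − 12.90 + 9.26 = 498.86.
At (56, 10): z_contact = 16.05 − 1.23 + 498.86 = 513.68 ft.
Depth below ground = 571.2 − 513.68 = 57.5 ft.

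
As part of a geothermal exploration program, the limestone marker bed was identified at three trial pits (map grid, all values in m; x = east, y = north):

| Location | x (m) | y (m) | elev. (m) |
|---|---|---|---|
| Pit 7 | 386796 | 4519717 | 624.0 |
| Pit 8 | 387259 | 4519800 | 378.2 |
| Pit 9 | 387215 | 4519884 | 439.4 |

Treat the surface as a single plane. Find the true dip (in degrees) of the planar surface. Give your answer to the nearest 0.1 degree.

Let the plane be z = a·x + b·y + c.
Pit 8−Pit 7: 463a + 83b = −245.8;  Pit 9−Pit 7: 419a + 167b = −184.6.
Solving gives a = −0.60471, b = 0.41182.
Gradient magnitude |∇z| = √(a² + b²) = √(0.36567 + 0.16959) = 0.73162.
True dip = arctan(0.73162) = 36.2°, dipping toward SE (azimuth ≈ 124°).

36.2°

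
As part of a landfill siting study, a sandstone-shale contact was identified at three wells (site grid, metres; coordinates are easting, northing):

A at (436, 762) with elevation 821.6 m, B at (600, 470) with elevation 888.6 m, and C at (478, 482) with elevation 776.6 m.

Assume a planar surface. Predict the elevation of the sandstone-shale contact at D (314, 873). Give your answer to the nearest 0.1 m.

739.6 m

Let the plane be z = a·easting + b·northing + c.
B−A: 164a − 292b = 67;  C−A: 42a − 280b = −45.
Solving gives a = 0.94783, b = 0.30289.
Then c = 821.6 − a·436 − b·762 = 177.55.
At (314, 873): z = 297.6 + 264.4 + 177.55 = 739.6 m.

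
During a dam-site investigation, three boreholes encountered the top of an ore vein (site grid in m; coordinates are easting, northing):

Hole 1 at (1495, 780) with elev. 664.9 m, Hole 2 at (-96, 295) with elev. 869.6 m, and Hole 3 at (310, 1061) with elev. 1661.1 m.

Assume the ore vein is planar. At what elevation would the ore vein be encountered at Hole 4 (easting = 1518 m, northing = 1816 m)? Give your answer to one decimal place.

Let the plane be z = a·easting + b·northing + c.
Hole 2−Hole 1: −1591a − 485b = 204.7;  Hole 3−Hole 1: −1185a + 281b = 996.2.
Solving gives a = −0.529144, b = 1.313750.
Then c = 664.9 − a·1495 − b·780 = 431.25.
At (1518, 1816): z = −803.2 + 2385.8 + 431.25 = 2013.8 m.

2013.8 m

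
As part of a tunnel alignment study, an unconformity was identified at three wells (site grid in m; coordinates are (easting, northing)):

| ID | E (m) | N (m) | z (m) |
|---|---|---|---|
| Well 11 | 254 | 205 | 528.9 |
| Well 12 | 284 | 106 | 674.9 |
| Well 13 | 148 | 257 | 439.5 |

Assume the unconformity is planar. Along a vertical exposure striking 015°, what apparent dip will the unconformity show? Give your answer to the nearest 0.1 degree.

Let the plane be z = a·E + b·N + c.
Well 12−Well 11: 30a − 99b = 146;  Well 13−Well 11: −106a + 52b = −89.4.
Solving gives a = 0.14088, b = −1.43206.
Unit vector along 015° is (sin 15°, cos 15°) = (0.2588, 0.9659).
Slope in that direction = a·(0.2588) + b·(0.9659) = −1.34680.
Apparent dip = arctan|1.34680| = 53.4° (true dip is 55.2°, so apparent ≤ true as expected).

53.4°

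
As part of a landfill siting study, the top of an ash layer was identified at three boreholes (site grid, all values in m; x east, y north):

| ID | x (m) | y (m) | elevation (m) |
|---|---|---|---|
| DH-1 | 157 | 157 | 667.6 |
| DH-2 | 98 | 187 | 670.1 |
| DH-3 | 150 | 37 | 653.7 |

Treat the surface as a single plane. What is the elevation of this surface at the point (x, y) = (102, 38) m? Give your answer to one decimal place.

653.0 m

Let the plane be z = a·x + b·y + c.
DH-2−DH-1: −59a + 30b = 2.5;  DH-3−DH-1: −7a − 120b = −13.9.
Solving gives a = 0.01605, b = 0.11490.
Then c = 667.6 − a·157 − b·157 = 647.04.
At (102, 38): z = 1.6 + 4.4 + 647.04 = 653.0 m.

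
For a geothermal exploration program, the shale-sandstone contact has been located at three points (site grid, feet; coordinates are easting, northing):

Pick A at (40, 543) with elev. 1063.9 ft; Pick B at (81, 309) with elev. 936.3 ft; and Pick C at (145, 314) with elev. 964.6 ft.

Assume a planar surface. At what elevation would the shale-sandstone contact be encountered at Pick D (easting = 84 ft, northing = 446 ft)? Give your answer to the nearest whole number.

Let the plane be z = a·easting + b·northing + c.
Pick B−Pick A: 41a − 234b = −127.6;  Pick C−Pick A: 105a − 229b = −99.3.
Solving gives a = 0.39419, b = 0.61437.
Then c = 1063.9 − a·40 − b·543 = 714.53.
At (84, 446): z = 33.1 + 274.0 + 714.53 = 1021.7 ft.

1022 ft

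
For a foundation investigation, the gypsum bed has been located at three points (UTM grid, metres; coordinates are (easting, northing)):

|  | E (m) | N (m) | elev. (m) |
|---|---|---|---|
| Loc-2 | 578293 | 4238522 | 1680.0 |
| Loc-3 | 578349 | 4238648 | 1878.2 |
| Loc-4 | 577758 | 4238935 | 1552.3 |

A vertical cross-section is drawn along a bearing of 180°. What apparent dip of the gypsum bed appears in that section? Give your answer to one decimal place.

47.5°

Let the plane be z = a·E + b·N + c.
Loc-3−Loc-2: 56a + 126b = 198.2;  Loc-4−Loc-2: −535a + 413b = −127.7.
Solving gives a = 1.08183, b = 1.09220.
Unit vector along 180° is (sin 180°, cos 180°) = (0.0000, -1.0000).
Slope in that direction = a·(0.0000) + b·(-1.0000) = −1.09220.
Apparent dip = arctan|1.09220| = 47.5° (true dip is 57.0°, so apparent ≤ true as expected).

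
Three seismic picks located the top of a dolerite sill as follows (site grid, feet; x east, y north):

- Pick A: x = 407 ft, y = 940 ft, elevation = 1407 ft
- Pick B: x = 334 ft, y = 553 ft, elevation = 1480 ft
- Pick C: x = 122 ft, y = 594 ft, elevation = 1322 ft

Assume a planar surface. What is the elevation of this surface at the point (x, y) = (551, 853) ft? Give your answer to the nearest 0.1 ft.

1533.1 ft

Let the plane be z = a·x + b·y + c.
Pick B−Pick A: −73a − 387b = 73;  Pick C−Pick A: −285a − 346b = −85.
Solving gives a = 0.68386, b = −0.31763.
Then c = 1407 − a·407 − b·940 = 1427.24.
At (551, 853): z = 376.8 − 270.9 + 1427.24 = 1533.1 ft.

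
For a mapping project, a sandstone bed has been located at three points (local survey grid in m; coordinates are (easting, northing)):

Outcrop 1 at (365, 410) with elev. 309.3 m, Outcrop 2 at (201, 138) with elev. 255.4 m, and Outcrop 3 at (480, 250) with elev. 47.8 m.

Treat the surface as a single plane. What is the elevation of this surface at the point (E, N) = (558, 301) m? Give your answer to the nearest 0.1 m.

6.6 m

Let the plane be z = a·E + b·N + c.
Outcrop 2−Outcrop 1: −164a − 272b = −53.9;  Outcrop 3−Outcrop 1: 115a − 160b = −261.5.
Solving gives a = −1.08665, b = 0.85335.
Then c = 309.3 − a·365 − b·410 = 356.05.
At (558, 301): z = −606.3 + 256.9 + 356.05 = 6.6 m.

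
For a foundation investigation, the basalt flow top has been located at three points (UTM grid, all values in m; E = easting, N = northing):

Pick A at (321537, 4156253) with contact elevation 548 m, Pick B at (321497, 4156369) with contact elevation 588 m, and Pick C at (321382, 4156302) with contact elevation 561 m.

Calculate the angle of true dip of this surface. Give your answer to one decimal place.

Let the plane be z = a·E + b·N + c.
Pick B−Pick A: −40a + 116b = 40;  Pick C−Pick A: −155a + 49b = 13.
Solving gives a = 0.02821, b = 0.35456.
Gradient magnitude |∇z| = √(a² + b²) = √(0.00080 + 0.12571) = 0.35568.
True dip = arctan(0.35568) = 19.6°, dipping toward S (azimuth ≈ 185°).

19.6°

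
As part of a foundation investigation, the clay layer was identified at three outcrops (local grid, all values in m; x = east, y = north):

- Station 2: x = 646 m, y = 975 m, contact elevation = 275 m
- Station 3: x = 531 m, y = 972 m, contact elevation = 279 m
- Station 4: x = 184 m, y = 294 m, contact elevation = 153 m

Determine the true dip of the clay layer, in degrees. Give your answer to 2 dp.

Two edge vectors: Station 2→Station 3 = (-115, -3, 4), Station 2→Station 4 = (-462, -681, -122).
Normal n = (Station 2→Station 3) × (Station 2→Station 4) = (3090, -15878, 76929).
So ∂z/∂x = −n_x/n_z = −0.04017 and ∂z/∂y = −n_y/n_z = 0.20640.
Gradient magnitude |∇z| = √(a² + b²) = √(0.00161 + 0.04260) = 0.21027.
True dip = arctan(0.21027) = 11.87°, dipping toward S (azimuth ≈ 169°).

11.87°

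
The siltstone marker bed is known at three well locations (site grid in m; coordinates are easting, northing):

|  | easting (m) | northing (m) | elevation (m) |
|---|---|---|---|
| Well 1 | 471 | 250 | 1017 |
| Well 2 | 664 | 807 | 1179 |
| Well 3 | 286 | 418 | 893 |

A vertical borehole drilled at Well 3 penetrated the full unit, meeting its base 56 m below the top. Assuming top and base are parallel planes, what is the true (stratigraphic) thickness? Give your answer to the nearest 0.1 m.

45.6 m

Let the plane be z = a·easting + b·northing + c.
Well 2−Well 1: 193a + 557b = 162;  Well 3−Well 1: −185a + 168b = −124.
Solving gives a = 0.71075, b = 0.04457.
|∇z| = √(a²+b²) = 0.71214, so dip δ = arctan(0.71214) = 35.46°.
True thickness = vertical thickness × cos δ = 56 × cos 35.46° = 45.6 m.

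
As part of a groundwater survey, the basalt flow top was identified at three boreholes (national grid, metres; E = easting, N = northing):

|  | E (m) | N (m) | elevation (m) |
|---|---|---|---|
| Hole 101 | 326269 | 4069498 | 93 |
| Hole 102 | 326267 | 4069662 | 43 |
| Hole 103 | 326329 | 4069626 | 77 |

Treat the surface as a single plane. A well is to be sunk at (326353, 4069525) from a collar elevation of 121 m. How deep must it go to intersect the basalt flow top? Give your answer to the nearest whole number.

Two edge vectors: Hole 101→Hole 102 = (-2, 164, -50), Hole 101→Hole 103 = (60, 128, -16).
Normal n = (Hole 101→Hole 102) × (Hole 101→Hole 103) = (3776, -3032, -10096).
So ∂z/∂E = −n_x/n_z = 0.37400951 and ∂z/∂N = −n_y/n_z = −0.30031696.
Intercept c from Hole 101: 93 − 122027.71 + 1222139.26 = 1100204.55.
At (326353, 4069525): z_contact = 122059.1 − 1222147.4 + 1100204.55 = 116.3 m.
Depth below ground = 121 − 116.3 = 5 m.

5 m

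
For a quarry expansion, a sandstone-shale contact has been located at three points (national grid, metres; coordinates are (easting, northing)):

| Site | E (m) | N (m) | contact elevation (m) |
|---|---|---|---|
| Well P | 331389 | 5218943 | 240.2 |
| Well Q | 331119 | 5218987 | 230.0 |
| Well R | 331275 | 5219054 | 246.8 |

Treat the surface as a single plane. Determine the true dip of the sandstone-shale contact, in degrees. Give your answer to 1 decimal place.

7.5°

Two edge vectors: Well P→Well Q = (-270, 44, -10.2), Well P→Well R = (-114, 111, 6.6).
Normal n = (Well P→Well Q) × (Well P→Well R) = (1422.6, 2944.8, -24954).
So ∂z/∂E = −n_x/n_z = 0.05701 and ∂z/∂N = −n_y/n_z = 0.11801.
Gradient magnitude |∇z| = √(a² + b²) = √(0.00325 + 0.01393) = 0.13106.
True dip = arctan(0.13106) = 7.5°, dipping toward SSW (azimuth ≈ 206°).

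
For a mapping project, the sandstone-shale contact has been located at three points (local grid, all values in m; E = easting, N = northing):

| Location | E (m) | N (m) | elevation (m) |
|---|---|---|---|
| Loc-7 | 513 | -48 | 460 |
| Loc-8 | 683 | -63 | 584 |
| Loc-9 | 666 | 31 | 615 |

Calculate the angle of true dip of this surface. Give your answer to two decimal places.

42.06°

Let the plane be z = a·E + b·N + c.
Loc-8−Loc-7: 170a − 15b = 124;  Loc-9−Loc-7: 153a + 79b = 155.
Solving gives a = 0.77081, b = 0.46919.
Gradient magnitude |∇z| = √(a² + b²) = √(0.59415 + 0.22014) = 0.90238.
True dip = arctan(0.90238) = 42.06°, dipping toward WSW (azimuth ≈ 239°).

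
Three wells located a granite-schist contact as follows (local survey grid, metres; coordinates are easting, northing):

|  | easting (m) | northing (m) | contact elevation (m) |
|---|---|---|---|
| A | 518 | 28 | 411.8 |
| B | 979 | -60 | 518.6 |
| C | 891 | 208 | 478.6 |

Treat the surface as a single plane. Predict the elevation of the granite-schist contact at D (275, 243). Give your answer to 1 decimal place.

Let the plane be z = a·easting + b·northing + c.
B−A: 461a − 88b = 106.8;  C−A: 373a + 180b = 66.8.
Solving gives a = 0.21677, b = −0.07808.
Then c = 411.8 − a·518 − b·28 = 301.70.
At (275, 243): z = 59.6 − 19.0 + 301.70 = 342.3 m.

342.3 m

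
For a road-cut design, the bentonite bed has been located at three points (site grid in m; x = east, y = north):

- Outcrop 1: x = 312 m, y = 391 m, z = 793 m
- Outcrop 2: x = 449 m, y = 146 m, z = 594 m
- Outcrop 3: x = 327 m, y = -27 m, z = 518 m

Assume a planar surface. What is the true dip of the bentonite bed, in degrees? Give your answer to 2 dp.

Two edge vectors: Outcrop 1→Outcrop 2 = (137, -245, -199), Outcrop 1→Outcrop 3 = (15, -418, -275).
Normal n = (Outcrop 1→Outcrop 2) × (Outcrop 1→Outcrop 3) = (-15807, 34690, -53591).
So ∂z/∂x = −n_x/n_z = −0.29496 and ∂z/∂y = −n_y/n_z = 0.64731.
Gradient magnitude |∇z| = √(a² + b²) = √(0.08700 + 0.41901) = 0.71134.
True dip = arctan(0.71134) = 35.43°, dipping toward SSE (azimuth ≈ 156°).

35.43°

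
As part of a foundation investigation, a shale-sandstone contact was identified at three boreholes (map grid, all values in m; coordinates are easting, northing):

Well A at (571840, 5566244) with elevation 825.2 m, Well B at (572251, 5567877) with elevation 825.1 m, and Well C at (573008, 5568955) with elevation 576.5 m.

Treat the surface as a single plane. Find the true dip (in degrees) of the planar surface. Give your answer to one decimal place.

27.8°

Two edge vectors: Well A→Well B = (411, 1633, -0.1), Well A→Well C = (1168, 2711, -248.7).
Normal n = (Well A→Well B) × (Well A→Well C) = (-405856, 102098.9, -793123).
So ∂z/∂easting = −n_x/n_z = −0.51172 and ∂z/∂northing = −n_y/n_z = 0.12873.
Gradient magnitude |∇z| = √(a² + b²) = √(0.26186 + 0.01657) = 0.52766.
True dip = arctan(0.52766) = 27.8°, dipping toward ESE (azimuth ≈ 104°).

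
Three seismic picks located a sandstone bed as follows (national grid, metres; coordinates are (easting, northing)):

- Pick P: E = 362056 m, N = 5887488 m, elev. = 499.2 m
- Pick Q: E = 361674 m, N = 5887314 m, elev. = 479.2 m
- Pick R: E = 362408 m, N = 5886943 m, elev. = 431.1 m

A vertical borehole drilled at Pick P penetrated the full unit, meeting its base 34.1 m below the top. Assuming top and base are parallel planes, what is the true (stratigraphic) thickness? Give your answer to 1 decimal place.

33.8 m

Two edge vectors: Pick P→Pick Q = (-382, -174, -20), Pick P→Pick R = (352, -545, -68.1).
Normal n = (Pick P→Pick Q) × (Pick P→Pick R) = (949.4, -33054.2, 269438).
So ∂z/∂E = −n_x/n_z = −0.00352 and ∂z/∂N = −n_y/n_z = 0.12268.
|∇z| = √(a²+b²) = 0.12273, so dip δ = arctan(0.12273) = 7.00°.
True thickness = vertical thickness × cos δ = 34.1 × cos 7.00° = 33.8 m.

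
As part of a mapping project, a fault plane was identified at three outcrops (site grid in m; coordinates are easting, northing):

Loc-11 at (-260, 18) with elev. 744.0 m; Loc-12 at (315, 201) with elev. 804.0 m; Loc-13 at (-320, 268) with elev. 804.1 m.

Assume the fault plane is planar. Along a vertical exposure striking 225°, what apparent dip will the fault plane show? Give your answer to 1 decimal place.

Let the plane be z = a·easting + b·northing + c.
Loc-12−Loc-11: 575a + 183b = 60;  Loc-13−Loc-11: −60a + 250b = 60.1.
Solving gives a = 0.02586, b = 0.24661.
Unit vector along 225° is (sin 225°, cos 225°) = (-0.7071, -0.7071).
Slope in that direction = a·(-0.7071) + b·(-0.7071) = −0.19267.
Apparent dip = arctan|0.19267| = 10.9° (true dip is 13.9°, so apparent ≤ true as expected).

10.9°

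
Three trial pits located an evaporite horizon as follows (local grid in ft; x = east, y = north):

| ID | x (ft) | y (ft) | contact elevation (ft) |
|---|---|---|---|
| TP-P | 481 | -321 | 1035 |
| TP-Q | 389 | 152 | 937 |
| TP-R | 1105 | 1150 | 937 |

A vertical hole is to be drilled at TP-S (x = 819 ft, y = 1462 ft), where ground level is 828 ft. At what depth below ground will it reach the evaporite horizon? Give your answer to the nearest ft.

Let the plane be z = a·x + b·y + c.
TP-Q−TP-P: −92a + 473b = −98;  TP-R−TP-P: 624a + 1471b = −98.
Solving gives a = 0.22720, b = −0.16300.
Then c = 1035 − a·481 − b·-321 = 873.40.
At (819, 1462): z_contact = 186.1 − 238.3 + 873.40 = 821.2 ft.
Depth below ground = 828 − 821.2 = 7 ft.

7 ft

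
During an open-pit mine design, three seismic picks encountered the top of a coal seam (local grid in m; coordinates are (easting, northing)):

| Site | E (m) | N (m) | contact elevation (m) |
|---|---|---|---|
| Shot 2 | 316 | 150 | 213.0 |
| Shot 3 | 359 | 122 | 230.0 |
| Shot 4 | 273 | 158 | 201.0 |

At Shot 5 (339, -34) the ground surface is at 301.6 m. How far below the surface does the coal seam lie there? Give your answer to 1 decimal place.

Let the plane be z = a·E + b·N + c.
Shot 3−Shot 2: 43a − 28b = 17;  Shot 4−Shot 2: −43a + 8b = −12.
Solving gives a = 0.23256, b = −0.25000.
Then c = 213 − a·316 − b·150 = 177.01.
At (339, -34): z_contact = 78.84 + 8.50 + 177.01 = 264.35 m.
Depth below ground = 301.6 − 264.35 = 37.3 m.

37.3 m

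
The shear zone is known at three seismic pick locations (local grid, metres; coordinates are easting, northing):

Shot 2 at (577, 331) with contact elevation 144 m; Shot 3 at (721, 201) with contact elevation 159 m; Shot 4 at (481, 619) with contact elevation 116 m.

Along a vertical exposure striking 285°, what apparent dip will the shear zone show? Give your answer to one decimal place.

2.6°

Let the plane be z = a·easting + b·northing + c.
Shot 3−Shot 2: 144a − 130b = 15;  Shot 4−Shot 2: −96a + 288b = −28.
Solving gives a = 0.02345, b = −0.08940.
Unit vector along 285° is (sin 285°, cos 285°) = (-0.9659, 0.2588).
Slope in that direction = a·(-0.9659) + b·(0.2588) = −0.04579.
Apparent dip = arctan|0.04579| = 2.6° (true dip is 5.3°, so apparent ≤ true as expected).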